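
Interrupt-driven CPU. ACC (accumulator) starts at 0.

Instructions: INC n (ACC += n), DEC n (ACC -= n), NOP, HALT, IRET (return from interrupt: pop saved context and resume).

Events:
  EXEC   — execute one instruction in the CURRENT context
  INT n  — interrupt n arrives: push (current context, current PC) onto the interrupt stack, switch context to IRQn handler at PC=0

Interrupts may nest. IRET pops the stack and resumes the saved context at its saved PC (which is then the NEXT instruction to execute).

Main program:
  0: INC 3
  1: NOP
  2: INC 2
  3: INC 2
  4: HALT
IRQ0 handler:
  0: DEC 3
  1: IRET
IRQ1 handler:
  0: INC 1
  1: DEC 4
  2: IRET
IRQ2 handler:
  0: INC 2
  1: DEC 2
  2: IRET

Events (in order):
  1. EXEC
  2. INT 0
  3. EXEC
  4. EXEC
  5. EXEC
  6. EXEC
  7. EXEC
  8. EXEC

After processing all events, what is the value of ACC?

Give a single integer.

Answer: 4

Derivation:
Event 1 (EXEC): [MAIN] PC=0: INC 3 -> ACC=3
Event 2 (INT 0): INT 0 arrives: push (MAIN, PC=1), enter IRQ0 at PC=0 (depth now 1)
Event 3 (EXEC): [IRQ0] PC=0: DEC 3 -> ACC=0
Event 4 (EXEC): [IRQ0] PC=1: IRET -> resume MAIN at PC=1 (depth now 0)
Event 5 (EXEC): [MAIN] PC=1: NOP
Event 6 (EXEC): [MAIN] PC=2: INC 2 -> ACC=2
Event 7 (EXEC): [MAIN] PC=3: INC 2 -> ACC=4
Event 8 (EXEC): [MAIN] PC=4: HALT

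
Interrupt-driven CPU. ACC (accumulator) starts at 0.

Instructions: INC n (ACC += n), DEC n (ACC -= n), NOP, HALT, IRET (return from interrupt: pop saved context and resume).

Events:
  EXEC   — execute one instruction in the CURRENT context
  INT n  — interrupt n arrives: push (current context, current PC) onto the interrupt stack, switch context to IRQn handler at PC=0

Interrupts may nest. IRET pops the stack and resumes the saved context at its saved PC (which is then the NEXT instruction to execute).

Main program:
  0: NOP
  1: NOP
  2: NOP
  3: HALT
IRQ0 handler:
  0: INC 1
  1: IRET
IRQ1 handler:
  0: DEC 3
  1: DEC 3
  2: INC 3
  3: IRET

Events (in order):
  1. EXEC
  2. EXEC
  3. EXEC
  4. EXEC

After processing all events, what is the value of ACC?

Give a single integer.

Event 1 (EXEC): [MAIN] PC=0: NOP
Event 2 (EXEC): [MAIN] PC=1: NOP
Event 3 (EXEC): [MAIN] PC=2: NOP
Event 4 (EXEC): [MAIN] PC=3: HALT

Answer: 0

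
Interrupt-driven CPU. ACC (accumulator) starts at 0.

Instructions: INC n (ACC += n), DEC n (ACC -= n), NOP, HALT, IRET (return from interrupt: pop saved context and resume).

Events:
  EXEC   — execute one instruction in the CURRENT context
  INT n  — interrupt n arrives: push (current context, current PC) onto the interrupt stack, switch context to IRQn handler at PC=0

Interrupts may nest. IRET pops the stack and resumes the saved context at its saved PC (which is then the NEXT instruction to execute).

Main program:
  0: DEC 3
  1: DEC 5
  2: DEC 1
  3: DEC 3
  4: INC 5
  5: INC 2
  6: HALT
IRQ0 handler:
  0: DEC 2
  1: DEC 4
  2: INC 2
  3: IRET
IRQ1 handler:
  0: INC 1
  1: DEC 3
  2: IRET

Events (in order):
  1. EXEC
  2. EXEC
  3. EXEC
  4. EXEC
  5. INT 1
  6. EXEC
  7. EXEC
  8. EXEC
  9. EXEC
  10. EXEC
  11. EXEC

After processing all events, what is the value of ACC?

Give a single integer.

Answer: -7

Derivation:
Event 1 (EXEC): [MAIN] PC=0: DEC 3 -> ACC=-3
Event 2 (EXEC): [MAIN] PC=1: DEC 5 -> ACC=-8
Event 3 (EXEC): [MAIN] PC=2: DEC 1 -> ACC=-9
Event 4 (EXEC): [MAIN] PC=3: DEC 3 -> ACC=-12
Event 5 (INT 1): INT 1 arrives: push (MAIN, PC=4), enter IRQ1 at PC=0 (depth now 1)
Event 6 (EXEC): [IRQ1] PC=0: INC 1 -> ACC=-11
Event 7 (EXEC): [IRQ1] PC=1: DEC 3 -> ACC=-14
Event 8 (EXEC): [IRQ1] PC=2: IRET -> resume MAIN at PC=4 (depth now 0)
Event 9 (EXEC): [MAIN] PC=4: INC 5 -> ACC=-9
Event 10 (EXEC): [MAIN] PC=5: INC 2 -> ACC=-7
Event 11 (EXEC): [MAIN] PC=6: HALT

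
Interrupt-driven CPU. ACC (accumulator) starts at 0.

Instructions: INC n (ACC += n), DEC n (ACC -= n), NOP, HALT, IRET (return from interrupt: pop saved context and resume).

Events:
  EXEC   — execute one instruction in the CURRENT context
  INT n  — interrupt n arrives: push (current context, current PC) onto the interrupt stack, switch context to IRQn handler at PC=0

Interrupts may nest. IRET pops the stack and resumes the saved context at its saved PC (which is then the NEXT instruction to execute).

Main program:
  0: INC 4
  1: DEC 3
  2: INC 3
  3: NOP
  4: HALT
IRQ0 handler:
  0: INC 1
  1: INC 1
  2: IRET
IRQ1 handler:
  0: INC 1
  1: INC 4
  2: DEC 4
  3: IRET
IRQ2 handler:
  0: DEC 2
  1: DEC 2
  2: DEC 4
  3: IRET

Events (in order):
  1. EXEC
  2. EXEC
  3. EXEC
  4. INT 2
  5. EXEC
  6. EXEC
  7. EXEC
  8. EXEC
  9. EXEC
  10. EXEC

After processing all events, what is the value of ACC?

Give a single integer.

Answer: -4

Derivation:
Event 1 (EXEC): [MAIN] PC=0: INC 4 -> ACC=4
Event 2 (EXEC): [MAIN] PC=1: DEC 3 -> ACC=1
Event 3 (EXEC): [MAIN] PC=2: INC 3 -> ACC=4
Event 4 (INT 2): INT 2 arrives: push (MAIN, PC=3), enter IRQ2 at PC=0 (depth now 1)
Event 5 (EXEC): [IRQ2] PC=0: DEC 2 -> ACC=2
Event 6 (EXEC): [IRQ2] PC=1: DEC 2 -> ACC=0
Event 7 (EXEC): [IRQ2] PC=2: DEC 4 -> ACC=-4
Event 8 (EXEC): [IRQ2] PC=3: IRET -> resume MAIN at PC=3 (depth now 0)
Event 9 (EXEC): [MAIN] PC=3: NOP
Event 10 (EXEC): [MAIN] PC=4: HALT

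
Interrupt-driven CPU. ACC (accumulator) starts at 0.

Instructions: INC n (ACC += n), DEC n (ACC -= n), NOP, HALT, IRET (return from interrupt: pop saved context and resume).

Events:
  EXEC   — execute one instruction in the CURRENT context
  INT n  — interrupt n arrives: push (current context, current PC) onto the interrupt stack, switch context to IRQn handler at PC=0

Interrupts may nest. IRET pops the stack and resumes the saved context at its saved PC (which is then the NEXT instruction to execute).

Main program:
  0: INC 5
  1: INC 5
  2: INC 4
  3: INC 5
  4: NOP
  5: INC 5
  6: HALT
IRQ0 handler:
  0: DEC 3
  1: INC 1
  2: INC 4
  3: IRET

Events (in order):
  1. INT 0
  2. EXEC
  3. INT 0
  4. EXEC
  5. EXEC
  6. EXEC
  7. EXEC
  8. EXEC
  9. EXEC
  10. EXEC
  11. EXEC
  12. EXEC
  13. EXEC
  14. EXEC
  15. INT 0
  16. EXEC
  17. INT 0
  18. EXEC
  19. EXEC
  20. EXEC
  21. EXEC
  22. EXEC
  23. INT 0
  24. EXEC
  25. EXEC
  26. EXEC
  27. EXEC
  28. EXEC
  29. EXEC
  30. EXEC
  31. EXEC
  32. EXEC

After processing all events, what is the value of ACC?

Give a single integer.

Answer: 34

Derivation:
Event 1 (INT 0): INT 0 arrives: push (MAIN, PC=0), enter IRQ0 at PC=0 (depth now 1)
Event 2 (EXEC): [IRQ0] PC=0: DEC 3 -> ACC=-3
Event 3 (INT 0): INT 0 arrives: push (IRQ0, PC=1), enter IRQ0 at PC=0 (depth now 2)
Event 4 (EXEC): [IRQ0] PC=0: DEC 3 -> ACC=-6
Event 5 (EXEC): [IRQ0] PC=1: INC 1 -> ACC=-5
Event 6 (EXEC): [IRQ0] PC=2: INC 4 -> ACC=-1
Event 7 (EXEC): [IRQ0] PC=3: IRET -> resume IRQ0 at PC=1 (depth now 1)
Event 8 (EXEC): [IRQ0] PC=1: INC 1 -> ACC=0
Event 9 (EXEC): [IRQ0] PC=2: INC 4 -> ACC=4
Event 10 (EXEC): [IRQ0] PC=3: IRET -> resume MAIN at PC=0 (depth now 0)
Event 11 (EXEC): [MAIN] PC=0: INC 5 -> ACC=9
Event 12 (EXEC): [MAIN] PC=1: INC 5 -> ACC=14
Event 13 (EXEC): [MAIN] PC=2: INC 4 -> ACC=18
Event 14 (EXEC): [MAIN] PC=3: INC 5 -> ACC=23
Event 15 (INT 0): INT 0 arrives: push (MAIN, PC=4), enter IRQ0 at PC=0 (depth now 1)
Event 16 (EXEC): [IRQ0] PC=0: DEC 3 -> ACC=20
Event 17 (INT 0): INT 0 arrives: push (IRQ0, PC=1), enter IRQ0 at PC=0 (depth now 2)
Event 18 (EXEC): [IRQ0] PC=0: DEC 3 -> ACC=17
Event 19 (EXEC): [IRQ0] PC=1: INC 1 -> ACC=18
Event 20 (EXEC): [IRQ0] PC=2: INC 4 -> ACC=22
Event 21 (EXEC): [IRQ0] PC=3: IRET -> resume IRQ0 at PC=1 (depth now 1)
Event 22 (EXEC): [IRQ0] PC=1: INC 1 -> ACC=23
Event 23 (INT 0): INT 0 arrives: push (IRQ0, PC=2), enter IRQ0 at PC=0 (depth now 2)
Event 24 (EXEC): [IRQ0] PC=0: DEC 3 -> ACC=20
Event 25 (EXEC): [IRQ0] PC=1: INC 1 -> ACC=21
Event 26 (EXEC): [IRQ0] PC=2: INC 4 -> ACC=25
Event 27 (EXEC): [IRQ0] PC=3: IRET -> resume IRQ0 at PC=2 (depth now 1)
Event 28 (EXEC): [IRQ0] PC=2: INC 4 -> ACC=29
Event 29 (EXEC): [IRQ0] PC=3: IRET -> resume MAIN at PC=4 (depth now 0)
Event 30 (EXEC): [MAIN] PC=4: NOP
Event 31 (EXEC): [MAIN] PC=5: INC 5 -> ACC=34
Event 32 (EXEC): [MAIN] PC=6: HALT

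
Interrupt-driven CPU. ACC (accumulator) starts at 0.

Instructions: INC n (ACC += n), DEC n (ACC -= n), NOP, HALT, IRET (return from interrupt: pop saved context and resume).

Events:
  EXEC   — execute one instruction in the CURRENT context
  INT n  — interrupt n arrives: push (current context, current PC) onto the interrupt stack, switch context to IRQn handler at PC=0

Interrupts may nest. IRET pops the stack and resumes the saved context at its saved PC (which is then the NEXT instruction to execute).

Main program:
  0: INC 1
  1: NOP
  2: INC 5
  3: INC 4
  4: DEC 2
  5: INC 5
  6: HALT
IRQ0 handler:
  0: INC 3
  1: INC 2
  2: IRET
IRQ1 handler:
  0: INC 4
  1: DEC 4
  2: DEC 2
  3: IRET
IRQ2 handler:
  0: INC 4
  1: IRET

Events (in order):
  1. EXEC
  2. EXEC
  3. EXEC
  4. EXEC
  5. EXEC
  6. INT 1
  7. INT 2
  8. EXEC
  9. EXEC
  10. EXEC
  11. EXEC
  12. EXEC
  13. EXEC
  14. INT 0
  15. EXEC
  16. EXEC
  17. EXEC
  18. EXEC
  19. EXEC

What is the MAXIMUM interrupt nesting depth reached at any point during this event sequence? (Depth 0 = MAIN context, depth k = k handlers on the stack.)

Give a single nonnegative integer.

Answer: 2

Derivation:
Event 1 (EXEC): [MAIN] PC=0: INC 1 -> ACC=1 [depth=0]
Event 2 (EXEC): [MAIN] PC=1: NOP [depth=0]
Event 3 (EXEC): [MAIN] PC=2: INC 5 -> ACC=6 [depth=0]
Event 4 (EXEC): [MAIN] PC=3: INC 4 -> ACC=10 [depth=0]
Event 5 (EXEC): [MAIN] PC=4: DEC 2 -> ACC=8 [depth=0]
Event 6 (INT 1): INT 1 arrives: push (MAIN, PC=5), enter IRQ1 at PC=0 (depth now 1) [depth=1]
Event 7 (INT 2): INT 2 arrives: push (IRQ1, PC=0), enter IRQ2 at PC=0 (depth now 2) [depth=2]
Event 8 (EXEC): [IRQ2] PC=0: INC 4 -> ACC=12 [depth=2]
Event 9 (EXEC): [IRQ2] PC=1: IRET -> resume IRQ1 at PC=0 (depth now 1) [depth=1]
Event 10 (EXEC): [IRQ1] PC=0: INC 4 -> ACC=16 [depth=1]
Event 11 (EXEC): [IRQ1] PC=1: DEC 4 -> ACC=12 [depth=1]
Event 12 (EXEC): [IRQ1] PC=2: DEC 2 -> ACC=10 [depth=1]
Event 13 (EXEC): [IRQ1] PC=3: IRET -> resume MAIN at PC=5 (depth now 0) [depth=0]
Event 14 (INT 0): INT 0 arrives: push (MAIN, PC=5), enter IRQ0 at PC=0 (depth now 1) [depth=1]
Event 15 (EXEC): [IRQ0] PC=0: INC 3 -> ACC=13 [depth=1]
Event 16 (EXEC): [IRQ0] PC=1: INC 2 -> ACC=15 [depth=1]
Event 17 (EXEC): [IRQ0] PC=2: IRET -> resume MAIN at PC=5 (depth now 0) [depth=0]
Event 18 (EXEC): [MAIN] PC=5: INC 5 -> ACC=20 [depth=0]
Event 19 (EXEC): [MAIN] PC=6: HALT [depth=0]
Max depth observed: 2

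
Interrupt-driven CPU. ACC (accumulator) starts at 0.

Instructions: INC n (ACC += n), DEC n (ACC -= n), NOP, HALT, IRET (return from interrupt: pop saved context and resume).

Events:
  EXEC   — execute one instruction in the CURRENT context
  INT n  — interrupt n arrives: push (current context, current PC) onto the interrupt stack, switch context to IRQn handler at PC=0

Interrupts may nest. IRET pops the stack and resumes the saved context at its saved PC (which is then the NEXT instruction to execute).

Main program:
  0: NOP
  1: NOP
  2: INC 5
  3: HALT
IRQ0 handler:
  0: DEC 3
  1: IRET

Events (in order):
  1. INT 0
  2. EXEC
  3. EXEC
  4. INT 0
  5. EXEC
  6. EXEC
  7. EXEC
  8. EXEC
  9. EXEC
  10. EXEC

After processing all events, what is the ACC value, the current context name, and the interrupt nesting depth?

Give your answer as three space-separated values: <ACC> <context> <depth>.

Event 1 (INT 0): INT 0 arrives: push (MAIN, PC=0), enter IRQ0 at PC=0 (depth now 1)
Event 2 (EXEC): [IRQ0] PC=0: DEC 3 -> ACC=-3
Event 3 (EXEC): [IRQ0] PC=1: IRET -> resume MAIN at PC=0 (depth now 0)
Event 4 (INT 0): INT 0 arrives: push (MAIN, PC=0), enter IRQ0 at PC=0 (depth now 1)
Event 5 (EXEC): [IRQ0] PC=0: DEC 3 -> ACC=-6
Event 6 (EXEC): [IRQ0] PC=1: IRET -> resume MAIN at PC=0 (depth now 0)
Event 7 (EXEC): [MAIN] PC=0: NOP
Event 8 (EXEC): [MAIN] PC=1: NOP
Event 9 (EXEC): [MAIN] PC=2: INC 5 -> ACC=-1
Event 10 (EXEC): [MAIN] PC=3: HALT

Answer: -1 MAIN 0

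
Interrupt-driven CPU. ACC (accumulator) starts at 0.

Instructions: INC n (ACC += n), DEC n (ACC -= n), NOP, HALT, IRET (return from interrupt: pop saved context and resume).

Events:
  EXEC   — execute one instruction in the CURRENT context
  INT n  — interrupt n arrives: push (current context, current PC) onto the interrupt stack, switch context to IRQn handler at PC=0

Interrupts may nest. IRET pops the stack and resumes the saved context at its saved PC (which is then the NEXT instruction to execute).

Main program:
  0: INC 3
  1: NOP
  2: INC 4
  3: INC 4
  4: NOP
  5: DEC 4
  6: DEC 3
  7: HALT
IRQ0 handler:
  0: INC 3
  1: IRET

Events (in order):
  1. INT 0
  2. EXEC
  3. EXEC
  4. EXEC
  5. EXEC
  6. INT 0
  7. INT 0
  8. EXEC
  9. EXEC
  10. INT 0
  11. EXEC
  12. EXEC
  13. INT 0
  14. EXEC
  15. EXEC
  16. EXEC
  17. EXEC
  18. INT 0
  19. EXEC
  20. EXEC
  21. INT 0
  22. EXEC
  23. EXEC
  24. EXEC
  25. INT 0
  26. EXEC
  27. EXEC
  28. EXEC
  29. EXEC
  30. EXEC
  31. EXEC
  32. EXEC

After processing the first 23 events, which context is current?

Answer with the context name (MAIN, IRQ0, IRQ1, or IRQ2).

Event 1 (INT 0): INT 0 arrives: push (MAIN, PC=0), enter IRQ0 at PC=0 (depth now 1)
Event 2 (EXEC): [IRQ0] PC=0: INC 3 -> ACC=3
Event 3 (EXEC): [IRQ0] PC=1: IRET -> resume MAIN at PC=0 (depth now 0)
Event 4 (EXEC): [MAIN] PC=0: INC 3 -> ACC=6
Event 5 (EXEC): [MAIN] PC=1: NOP
Event 6 (INT 0): INT 0 arrives: push (MAIN, PC=2), enter IRQ0 at PC=0 (depth now 1)
Event 7 (INT 0): INT 0 arrives: push (IRQ0, PC=0), enter IRQ0 at PC=0 (depth now 2)
Event 8 (EXEC): [IRQ0] PC=0: INC 3 -> ACC=9
Event 9 (EXEC): [IRQ0] PC=1: IRET -> resume IRQ0 at PC=0 (depth now 1)
Event 10 (INT 0): INT 0 arrives: push (IRQ0, PC=0), enter IRQ0 at PC=0 (depth now 2)
Event 11 (EXEC): [IRQ0] PC=0: INC 3 -> ACC=12
Event 12 (EXEC): [IRQ0] PC=1: IRET -> resume IRQ0 at PC=0 (depth now 1)
Event 13 (INT 0): INT 0 arrives: push (IRQ0, PC=0), enter IRQ0 at PC=0 (depth now 2)
Event 14 (EXEC): [IRQ0] PC=0: INC 3 -> ACC=15
Event 15 (EXEC): [IRQ0] PC=1: IRET -> resume IRQ0 at PC=0 (depth now 1)
Event 16 (EXEC): [IRQ0] PC=0: INC 3 -> ACC=18
Event 17 (EXEC): [IRQ0] PC=1: IRET -> resume MAIN at PC=2 (depth now 0)
Event 18 (INT 0): INT 0 arrives: push (MAIN, PC=2), enter IRQ0 at PC=0 (depth now 1)
Event 19 (EXEC): [IRQ0] PC=0: INC 3 -> ACC=21
Event 20 (EXEC): [IRQ0] PC=1: IRET -> resume MAIN at PC=2 (depth now 0)
Event 21 (INT 0): INT 0 arrives: push (MAIN, PC=2), enter IRQ0 at PC=0 (depth now 1)
Event 22 (EXEC): [IRQ0] PC=0: INC 3 -> ACC=24
Event 23 (EXEC): [IRQ0] PC=1: IRET -> resume MAIN at PC=2 (depth now 0)

Answer: MAIN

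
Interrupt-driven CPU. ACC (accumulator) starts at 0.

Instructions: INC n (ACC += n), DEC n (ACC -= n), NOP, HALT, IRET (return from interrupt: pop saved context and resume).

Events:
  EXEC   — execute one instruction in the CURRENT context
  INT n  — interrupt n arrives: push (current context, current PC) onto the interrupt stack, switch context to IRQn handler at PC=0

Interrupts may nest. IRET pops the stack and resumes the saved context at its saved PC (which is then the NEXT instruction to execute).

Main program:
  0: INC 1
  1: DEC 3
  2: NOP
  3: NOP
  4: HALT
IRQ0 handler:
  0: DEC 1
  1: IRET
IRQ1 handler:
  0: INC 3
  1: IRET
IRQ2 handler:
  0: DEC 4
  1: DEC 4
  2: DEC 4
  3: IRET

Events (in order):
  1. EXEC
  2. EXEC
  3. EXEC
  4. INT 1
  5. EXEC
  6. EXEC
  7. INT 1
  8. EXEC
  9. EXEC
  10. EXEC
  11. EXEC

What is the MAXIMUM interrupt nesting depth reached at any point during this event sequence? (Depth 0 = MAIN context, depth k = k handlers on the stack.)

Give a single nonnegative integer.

Event 1 (EXEC): [MAIN] PC=0: INC 1 -> ACC=1 [depth=0]
Event 2 (EXEC): [MAIN] PC=1: DEC 3 -> ACC=-2 [depth=0]
Event 3 (EXEC): [MAIN] PC=2: NOP [depth=0]
Event 4 (INT 1): INT 1 arrives: push (MAIN, PC=3), enter IRQ1 at PC=0 (depth now 1) [depth=1]
Event 5 (EXEC): [IRQ1] PC=0: INC 3 -> ACC=1 [depth=1]
Event 6 (EXEC): [IRQ1] PC=1: IRET -> resume MAIN at PC=3 (depth now 0) [depth=0]
Event 7 (INT 1): INT 1 arrives: push (MAIN, PC=3), enter IRQ1 at PC=0 (depth now 1) [depth=1]
Event 8 (EXEC): [IRQ1] PC=0: INC 3 -> ACC=4 [depth=1]
Event 9 (EXEC): [IRQ1] PC=1: IRET -> resume MAIN at PC=3 (depth now 0) [depth=0]
Event 10 (EXEC): [MAIN] PC=3: NOP [depth=0]
Event 11 (EXEC): [MAIN] PC=4: HALT [depth=0]
Max depth observed: 1

Answer: 1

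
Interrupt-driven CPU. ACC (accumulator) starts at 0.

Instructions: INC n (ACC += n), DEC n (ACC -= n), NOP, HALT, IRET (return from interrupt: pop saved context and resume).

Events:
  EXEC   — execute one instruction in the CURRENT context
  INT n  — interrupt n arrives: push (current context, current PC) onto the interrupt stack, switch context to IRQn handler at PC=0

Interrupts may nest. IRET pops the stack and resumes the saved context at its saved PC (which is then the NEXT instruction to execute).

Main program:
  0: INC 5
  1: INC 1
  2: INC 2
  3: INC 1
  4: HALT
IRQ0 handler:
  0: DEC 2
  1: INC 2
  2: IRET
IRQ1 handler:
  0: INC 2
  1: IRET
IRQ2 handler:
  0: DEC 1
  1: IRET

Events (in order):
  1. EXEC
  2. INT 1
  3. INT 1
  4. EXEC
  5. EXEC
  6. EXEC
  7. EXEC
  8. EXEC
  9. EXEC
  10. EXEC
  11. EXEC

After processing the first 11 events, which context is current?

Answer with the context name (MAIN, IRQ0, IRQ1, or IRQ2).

Event 1 (EXEC): [MAIN] PC=0: INC 5 -> ACC=5
Event 2 (INT 1): INT 1 arrives: push (MAIN, PC=1), enter IRQ1 at PC=0 (depth now 1)
Event 3 (INT 1): INT 1 arrives: push (IRQ1, PC=0), enter IRQ1 at PC=0 (depth now 2)
Event 4 (EXEC): [IRQ1] PC=0: INC 2 -> ACC=7
Event 5 (EXEC): [IRQ1] PC=1: IRET -> resume IRQ1 at PC=0 (depth now 1)
Event 6 (EXEC): [IRQ1] PC=0: INC 2 -> ACC=9
Event 7 (EXEC): [IRQ1] PC=1: IRET -> resume MAIN at PC=1 (depth now 0)
Event 8 (EXEC): [MAIN] PC=1: INC 1 -> ACC=10
Event 9 (EXEC): [MAIN] PC=2: INC 2 -> ACC=12
Event 10 (EXEC): [MAIN] PC=3: INC 1 -> ACC=13
Event 11 (EXEC): [MAIN] PC=4: HALT

Answer: MAIN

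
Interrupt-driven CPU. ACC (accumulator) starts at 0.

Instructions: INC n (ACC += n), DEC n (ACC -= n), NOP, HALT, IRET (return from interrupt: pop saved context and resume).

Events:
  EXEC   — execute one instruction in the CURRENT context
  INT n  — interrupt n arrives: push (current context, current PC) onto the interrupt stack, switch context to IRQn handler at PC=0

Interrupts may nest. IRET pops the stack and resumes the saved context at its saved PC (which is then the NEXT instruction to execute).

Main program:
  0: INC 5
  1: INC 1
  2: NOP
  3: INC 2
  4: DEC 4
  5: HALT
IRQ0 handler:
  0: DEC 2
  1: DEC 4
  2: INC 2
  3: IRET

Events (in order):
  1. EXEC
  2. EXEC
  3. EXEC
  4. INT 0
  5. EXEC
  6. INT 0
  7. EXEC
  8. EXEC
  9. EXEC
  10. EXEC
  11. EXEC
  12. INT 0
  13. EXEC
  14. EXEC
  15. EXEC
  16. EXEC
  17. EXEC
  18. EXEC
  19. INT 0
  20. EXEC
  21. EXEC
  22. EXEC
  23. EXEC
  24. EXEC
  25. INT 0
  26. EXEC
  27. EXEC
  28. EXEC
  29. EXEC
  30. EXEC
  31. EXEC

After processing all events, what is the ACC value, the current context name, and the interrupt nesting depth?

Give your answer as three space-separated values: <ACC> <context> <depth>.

Answer: -16 MAIN 0

Derivation:
Event 1 (EXEC): [MAIN] PC=0: INC 5 -> ACC=5
Event 2 (EXEC): [MAIN] PC=1: INC 1 -> ACC=6
Event 3 (EXEC): [MAIN] PC=2: NOP
Event 4 (INT 0): INT 0 arrives: push (MAIN, PC=3), enter IRQ0 at PC=0 (depth now 1)
Event 5 (EXEC): [IRQ0] PC=0: DEC 2 -> ACC=4
Event 6 (INT 0): INT 0 arrives: push (IRQ0, PC=1), enter IRQ0 at PC=0 (depth now 2)
Event 7 (EXEC): [IRQ0] PC=0: DEC 2 -> ACC=2
Event 8 (EXEC): [IRQ0] PC=1: DEC 4 -> ACC=-2
Event 9 (EXEC): [IRQ0] PC=2: INC 2 -> ACC=0
Event 10 (EXEC): [IRQ0] PC=3: IRET -> resume IRQ0 at PC=1 (depth now 1)
Event 11 (EXEC): [IRQ0] PC=1: DEC 4 -> ACC=-4
Event 12 (INT 0): INT 0 arrives: push (IRQ0, PC=2), enter IRQ0 at PC=0 (depth now 2)
Event 13 (EXEC): [IRQ0] PC=0: DEC 2 -> ACC=-6
Event 14 (EXEC): [IRQ0] PC=1: DEC 4 -> ACC=-10
Event 15 (EXEC): [IRQ0] PC=2: INC 2 -> ACC=-8
Event 16 (EXEC): [IRQ0] PC=3: IRET -> resume IRQ0 at PC=2 (depth now 1)
Event 17 (EXEC): [IRQ0] PC=2: INC 2 -> ACC=-6
Event 18 (EXEC): [IRQ0] PC=3: IRET -> resume MAIN at PC=3 (depth now 0)
Event 19 (INT 0): INT 0 arrives: push (MAIN, PC=3), enter IRQ0 at PC=0 (depth now 1)
Event 20 (EXEC): [IRQ0] PC=0: DEC 2 -> ACC=-8
Event 21 (EXEC): [IRQ0] PC=1: DEC 4 -> ACC=-12
Event 22 (EXEC): [IRQ0] PC=2: INC 2 -> ACC=-10
Event 23 (EXEC): [IRQ0] PC=3: IRET -> resume MAIN at PC=3 (depth now 0)
Event 24 (EXEC): [MAIN] PC=3: INC 2 -> ACC=-8
Event 25 (INT 0): INT 0 arrives: push (MAIN, PC=4), enter IRQ0 at PC=0 (depth now 1)
Event 26 (EXEC): [IRQ0] PC=0: DEC 2 -> ACC=-10
Event 27 (EXEC): [IRQ0] PC=1: DEC 4 -> ACC=-14
Event 28 (EXEC): [IRQ0] PC=2: INC 2 -> ACC=-12
Event 29 (EXEC): [IRQ0] PC=3: IRET -> resume MAIN at PC=4 (depth now 0)
Event 30 (EXEC): [MAIN] PC=4: DEC 4 -> ACC=-16
Event 31 (EXEC): [MAIN] PC=5: HALT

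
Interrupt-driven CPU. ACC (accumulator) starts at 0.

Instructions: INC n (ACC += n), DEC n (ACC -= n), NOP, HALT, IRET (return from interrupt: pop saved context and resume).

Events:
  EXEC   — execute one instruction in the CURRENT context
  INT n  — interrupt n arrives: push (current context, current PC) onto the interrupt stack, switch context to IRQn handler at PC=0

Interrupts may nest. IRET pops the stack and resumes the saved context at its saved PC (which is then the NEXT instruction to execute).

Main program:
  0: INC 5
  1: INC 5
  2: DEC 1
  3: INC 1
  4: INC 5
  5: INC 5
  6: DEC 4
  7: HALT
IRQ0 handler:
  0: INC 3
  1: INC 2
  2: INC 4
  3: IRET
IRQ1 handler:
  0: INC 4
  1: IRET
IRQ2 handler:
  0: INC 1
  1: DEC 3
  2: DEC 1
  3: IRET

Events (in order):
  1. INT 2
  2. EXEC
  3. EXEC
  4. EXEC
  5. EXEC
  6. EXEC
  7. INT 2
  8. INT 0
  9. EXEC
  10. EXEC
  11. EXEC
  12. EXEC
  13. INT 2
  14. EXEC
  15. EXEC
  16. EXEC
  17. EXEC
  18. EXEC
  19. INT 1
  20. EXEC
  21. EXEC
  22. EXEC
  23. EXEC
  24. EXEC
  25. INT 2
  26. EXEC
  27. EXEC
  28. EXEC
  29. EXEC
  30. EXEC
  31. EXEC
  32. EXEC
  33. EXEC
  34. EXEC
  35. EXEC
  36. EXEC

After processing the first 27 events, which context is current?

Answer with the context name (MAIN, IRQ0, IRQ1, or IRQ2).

Answer: IRQ2

Derivation:
Event 1 (INT 2): INT 2 arrives: push (MAIN, PC=0), enter IRQ2 at PC=0 (depth now 1)
Event 2 (EXEC): [IRQ2] PC=0: INC 1 -> ACC=1
Event 3 (EXEC): [IRQ2] PC=1: DEC 3 -> ACC=-2
Event 4 (EXEC): [IRQ2] PC=2: DEC 1 -> ACC=-3
Event 5 (EXEC): [IRQ2] PC=3: IRET -> resume MAIN at PC=0 (depth now 0)
Event 6 (EXEC): [MAIN] PC=0: INC 5 -> ACC=2
Event 7 (INT 2): INT 2 arrives: push (MAIN, PC=1), enter IRQ2 at PC=0 (depth now 1)
Event 8 (INT 0): INT 0 arrives: push (IRQ2, PC=0), enter IRQ0 at PC=0 (depth now 2)
Event 9 (EXEC): [IRQ0] PC=0: INC 3 -> ACC=5
Event 10 (EXEC): [IRQ0] PC=1: INC 2 -> ACC=7
Event 11 (EXEC): [IRQ0] PC=2: INC 4 -> ACC=11
Event 12 (EXEC): [IRQ0] PC=3: IRET -> resume IRQ2 at PC=0 (depth now 1)
Event 13 (INT 2): INT 2 arrives: push (IRQ2, PC=0), enter IRQ2 at PC=0 (depth now 2)
Event 14 (EXEC): [IRQ2] PC=0: INC 1 -> ACC=12
Event 15 (EXEC): [IRQ2] PC=1: DEC 3 -> ACC=9
Event 16 (EXEC): [IRQ2] PC=2: DEC 1 -> ACC=8
Event 17 (EXEC): [IRQ2] PC=3: IRET -> resume IRQ2 at PC=0 (depth now 1)
Event 18 (EXEC): [IRQ2] PC=0: INC 1 -> ACC=9
Event 19 (INT 1): INT 1 arrives: push (IRQ2, PC=1), enter IRQ1 at PC=0 (depth now 2)
Event 20 (EXEC): [IRQ1] PC=0: INC 4 -> ACC=13
Event 21 (EXEC): [IRQ1] PC=1: IRET -> resume IRQ2 at PC=1 (depth now 1)
Event 22 (EXEC): [IRQ2] PC=1: DEC 3 -> ACC=10
Event 23 (EXEC): [IRQ2] PC=2: DEC 1 -> ACC=9
Event 24 (EXEC): [IRQ2] PC=3: IRET -> resume MAIN at PC=1 (depth now 0)
Event 25 (INT 2): INT 2 arrives: push (MAIN, PC=1), enter IRQ2 at PC=0 (depth now 1)
Event 26 (EXEC): [IRQ2] PC=0: INC 1 -> ACC=10
Event 27 (EXEC): [IRQ2] PC=1: DEC 3 -> ACC=7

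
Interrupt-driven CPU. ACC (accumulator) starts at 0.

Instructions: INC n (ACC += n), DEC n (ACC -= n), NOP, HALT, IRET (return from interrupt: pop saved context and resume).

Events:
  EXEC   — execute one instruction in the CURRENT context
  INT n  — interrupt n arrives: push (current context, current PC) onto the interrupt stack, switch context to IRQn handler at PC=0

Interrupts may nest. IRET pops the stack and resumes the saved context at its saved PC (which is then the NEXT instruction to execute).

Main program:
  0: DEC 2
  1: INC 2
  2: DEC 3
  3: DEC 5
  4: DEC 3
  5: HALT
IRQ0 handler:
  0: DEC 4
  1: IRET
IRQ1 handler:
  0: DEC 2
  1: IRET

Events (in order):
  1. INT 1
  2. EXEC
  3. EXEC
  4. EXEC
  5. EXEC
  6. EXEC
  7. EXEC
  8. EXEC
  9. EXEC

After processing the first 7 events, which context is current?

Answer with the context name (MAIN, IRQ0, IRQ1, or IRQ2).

Answer: MAIN

Derivation:
Event 1 (INT 1): INT 1 arrives: push (MAIN, PC=0), enter IRQ1 at PC=0 (depth now 1)
Event 2 (EXEC): [IRQ1] PC=0: DEC 2 -> ACC=-2
Event 3 (EXEC): [IRQ1] PC=1: IRET -> resume MAIN at PC=0 (depth now 0)
Event 4 (EXEC): [MAIN] PC=0: DEC 2 -> ACC=-4
Event 5 (EXEC): [MAIN] PC=1: INC 2 -> ACC=-2
Event 6 (EXEC): [MAIN] PC=2: DEC 3 -> ACC=-5
Event 7 (EXEC): [MAIN] PC=3: DEC 5 -> ACC=-10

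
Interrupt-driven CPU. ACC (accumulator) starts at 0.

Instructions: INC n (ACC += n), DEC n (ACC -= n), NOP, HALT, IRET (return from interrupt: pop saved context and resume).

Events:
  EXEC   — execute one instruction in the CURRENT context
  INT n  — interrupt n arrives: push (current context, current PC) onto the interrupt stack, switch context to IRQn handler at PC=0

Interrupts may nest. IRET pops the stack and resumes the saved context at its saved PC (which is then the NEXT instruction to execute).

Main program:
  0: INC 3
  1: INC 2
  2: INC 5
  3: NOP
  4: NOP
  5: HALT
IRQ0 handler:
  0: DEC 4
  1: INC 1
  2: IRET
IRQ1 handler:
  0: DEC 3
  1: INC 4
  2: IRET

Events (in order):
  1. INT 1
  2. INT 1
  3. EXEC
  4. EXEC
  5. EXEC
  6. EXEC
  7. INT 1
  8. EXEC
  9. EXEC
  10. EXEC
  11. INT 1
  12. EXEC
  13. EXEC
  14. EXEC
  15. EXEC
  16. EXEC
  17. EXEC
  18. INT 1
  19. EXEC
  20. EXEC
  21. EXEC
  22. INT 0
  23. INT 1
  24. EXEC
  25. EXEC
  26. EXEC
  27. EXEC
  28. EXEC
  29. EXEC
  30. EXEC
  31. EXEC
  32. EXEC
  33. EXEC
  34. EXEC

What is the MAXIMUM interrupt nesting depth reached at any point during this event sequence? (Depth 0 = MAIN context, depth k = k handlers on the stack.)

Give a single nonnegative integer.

Event 1 (INT 1): INT 1 arrives: push (MAIN, PC=0), enter IRQ1 at PC=0 (depth now 1) [depth=1]
Event 2 (INT 1): INT 1 arrives: push (IRQ1, PC=0), enter IRQ1 at PC=0 (depth now 2) [depth=2]
Event 3 (EXEC): [IRQ1] PC=0: DEC 3 -> ACC=-3 [depth=2]
Event 4 (EXEC): [IRQ1] PC=1: INC 4 -> ACC=1 [depth=2]
Event 5 (EXEC): [IRQ1] PC=2: IRET -> resume IRQ1 at PC=0 (depth now 1) [depth=1]
Event 6 (EXEC): [IRQ1] PC=0: DEC 3 -> ACC=-2 [depth=1]
Event 7 (INT 1): INT 1 arrives: push (IRQ1, PC=1), enter IRQ1 at PC=0 (depth now 2) [depth=2]
Event 8 (EXEC): [IRQ1] PC=0: DEC 3 -> ACC=-5 [depth=2]
Event 9 (EXEC): [IRQ1] PC=1: INC 4 -> ACC=-1 [depth=2]
Event 10 (EXEC): [IRQ1] PC=2: IRET -> resume IRQ1 at PC=1 (depth now 1) [depth=1]
Event 11 (INT 1): INT 1 arrives: push (IRQ1, PC=1), enter IRQ1 at PC=0 (depth now 2) [depth=2]
Event 12 (EXEC): [IRQ1] PC=0: DEC 3 -> ACC=-4 [depth=2]
Event 13 (EXEC): [IRQ1] PC=1: INC 4 -> ACC=0 [depth=2]
Event 14 (EXEC): [IRQ1] PC=2: IRET -> resume IRQ1 at PC=1 (depth now 1) [depth=1]
Event 15 (EXEC): [IRQ1] PC=1: INC 4 -> ACC=4 [depth=1]
Event 16 (EXEC): [IRQ1] PC=2: IRET -> resume MAIN at PC=0 (depth now 0) [depth=0]
Event 17 (EXEC): [MAIN] PC=0: INC 3 -> ACC=7 [depth=0]
Event 18 (INT 1): INT 1 arrives: push (MAIN, PC=1), enter IRQ1 at PC=0 (depth now 1) [depth=1]
Event 19 (EXEC): [IRQ1] PC=0: DEC 3 -> ACC=4 [depth=1]
Event 20 (EXEC): [IRQ1] PC=1: INC 4 -> ACC=8 [depth=1]
Event 21 (EXEC): [IRQ1] PC=2: IRET -> resume MAIN at PC=1 (depth now 0) [depth=0]
Event 22 (INT 0): INT 0 arrives: push (MAIN, PC=1), enter IRQ0 at PC=0 (depth now 1) [depth=1]
Event 23 (INT 1): INT 1 arrives: push (IRQ0, PC=0), enter IRQ1 at PC=0 (depth now 2) [depth=2]
Event 24 (EXEC): [IRQ1] PC=0: DEC 3 -> ACC=5 [depth=2]
Event 25 (EXEC): [IRQ1] PC=1: INC 4 -> ACC=9 [depth=2]
Event 26 (EXEC): [IRQ1] PC=2: IRET -> resume IRQ0 at PC=0 (depth now 1) [depth=1]
Event 27 (EXEC): [IRQ0] PC=0: DEC 4 -> ACC=5 [depth=1]
Event 28 (EXEC): [IRQ0] PC=1: INC 1 -> ACC=6 [depth=1]
Event 29 (EXEC): [IRQ0] PC=2: IRET -> resume MAIN at PC=1 (depth now 0) [depth=0]
Event 30 (EXEC): [MAIN] PC=1: INC 2 -> ACC=8 [depth=0]
Event 31 (EXEC): [MAIN] PC=2: INC 5 -> ACC=13 [depth=0]
Event 32 (EXEC): [MAIN] PC=3: NOP [depth=0]
Event 33 (EXEC): [MAIN] PC=4: NOP [depth=0]
Event 34 (EXEC): [MAIN] PC=5: HALT [depth=0]
Max depth observed: 2

Answer: 2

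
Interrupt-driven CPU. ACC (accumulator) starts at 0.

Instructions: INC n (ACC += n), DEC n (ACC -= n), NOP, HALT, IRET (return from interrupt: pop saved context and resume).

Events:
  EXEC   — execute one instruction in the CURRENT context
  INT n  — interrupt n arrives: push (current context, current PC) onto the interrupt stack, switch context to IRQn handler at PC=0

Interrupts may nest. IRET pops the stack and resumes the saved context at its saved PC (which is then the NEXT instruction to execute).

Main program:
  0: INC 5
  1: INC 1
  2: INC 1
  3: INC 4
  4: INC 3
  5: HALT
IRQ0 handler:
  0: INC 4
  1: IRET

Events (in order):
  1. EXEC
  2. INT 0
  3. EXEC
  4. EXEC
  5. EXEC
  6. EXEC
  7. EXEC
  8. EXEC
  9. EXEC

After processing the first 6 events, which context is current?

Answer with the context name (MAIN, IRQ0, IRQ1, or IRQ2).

Event 1 (EXEC): [MAIN] PC=0: INC 5 -> ACC=5
Event 2 (INT 0): INT 0 arrives: push (MAIN, PC=1), enter IRQ0 at PC=0 (depth now 1)
Event 3 (EXEC): [IRQ0] PC=0: INC 4 -> ACC=9
Event 4 (EXEC): [IRQ0] PC=1: IRET -> resume MAIN at PC=1 (depth now 0)
Event 5 (EXEC): [MAIN] PC=1: INC 1 -> ACC=10
Event 6 (EXEC): [MAIN] PC=2: INC 1 -> ACC=11

Answer: MAIN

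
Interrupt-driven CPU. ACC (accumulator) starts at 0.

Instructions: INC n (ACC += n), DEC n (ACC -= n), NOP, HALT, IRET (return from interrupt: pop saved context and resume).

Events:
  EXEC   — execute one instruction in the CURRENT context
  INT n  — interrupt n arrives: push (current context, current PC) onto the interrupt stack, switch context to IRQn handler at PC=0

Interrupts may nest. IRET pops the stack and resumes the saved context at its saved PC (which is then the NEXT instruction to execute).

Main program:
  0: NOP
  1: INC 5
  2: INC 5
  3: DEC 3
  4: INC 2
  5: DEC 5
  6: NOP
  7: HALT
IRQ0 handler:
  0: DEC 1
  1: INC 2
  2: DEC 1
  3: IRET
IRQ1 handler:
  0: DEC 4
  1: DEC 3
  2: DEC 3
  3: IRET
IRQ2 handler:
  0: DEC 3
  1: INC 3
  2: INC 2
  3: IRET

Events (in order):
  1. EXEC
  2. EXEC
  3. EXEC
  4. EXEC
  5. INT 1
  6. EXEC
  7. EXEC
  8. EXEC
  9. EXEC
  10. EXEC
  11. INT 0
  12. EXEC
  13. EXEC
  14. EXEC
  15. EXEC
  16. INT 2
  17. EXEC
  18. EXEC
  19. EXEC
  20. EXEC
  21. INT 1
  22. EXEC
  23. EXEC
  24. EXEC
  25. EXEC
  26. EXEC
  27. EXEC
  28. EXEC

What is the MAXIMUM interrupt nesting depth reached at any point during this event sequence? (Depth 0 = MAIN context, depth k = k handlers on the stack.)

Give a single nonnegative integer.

Event 1 (EXEC): [MAIN] PC=0: NOP [depth=0]
Event 2 (EXEC): [MAIN] PC=1: INC 5 -> ACC=5 [depth=0]
Event 3 (EXEC): [MAIN] PC=2: INC 5 -> ACC=10 [depth=0]
Event 4 (EXEC): [MAIN] PC=3: DEC 3 -> ACC=7 [depth=0]
Event 5 (INT 1): INT 1 arrives: push (MAIN, PC=4), enter IRQ1 at PC=0 (depth now 1) [depth=1]
Event 6 (EXEC): [IRQ1] PC=0: DEC 4 -> ACC=3 [depth=1]
Event 7 (EXEC): [IRQ1] PC=1: DEC 3 -> ACC=0 [depth=1]
Event 8 (EXEC): [IRQ1] PC=2: DEC 3 -> ACC=-3 [depth=1]
Event 9 (EXEC): [IRQ1] PC=3: IRET -> resume MAIN at PC=4 (depth now 0) [depth=0]
Event 10 (EXEC): [MAIN] PC=4: INC 2 -> ACC=-1 [depth=0]
Event 11 (INT 0): INT 0 arrives: push (MAIN, PC=5), enter IRQ0 at PC=0 (depth now 1) [depth=1]
Event 12 (EXEC): [IRQ0] PC=0: DEC 1 -> ACC=-2 [depth=1]
Event 13 (EXEC): [IRQ0] PC=1: INC 2 -> ACC=0 [depth=1]
Event 14 (EXEC): [IRQ0] PC=2: DEC 1 -> ACC=-1 [depth=1]
Event 15 (EXEC): [IRQ0] PC=3: IRET -> resume MAIN at PC=5 (depth now 0) [depth=0]
Event 16 (INT 2): INT 2 arrives: push (MAIN, PC=5), enter IRQ2 at PC=0 (depth now 1) [depth=1]
Event 17 (EXEC): [IRQ2] PC=0: DEC 3 -> ACC=-4 [depth=1]
Event 18 (EXEC): [IRQ2] PC=1: INC 3 -> ACC=-1 [depth=1]
Event 19 (EXEC): [IRQ2] PC=2: INC 2 -> ACC=1 [depth=1]
Event 20 (EXEC): [IRQ2] PC=3: IRET -> resume MAIN at PC=5 (depth now 0) [depth=0]
Event 21 (INT 1): INT 1 arrives: push (MAIN, PC=5), enter IRQ1 at PC=0 (depth now 1) [depth=1]
Event 22 (EXEC): [IRQ1] PC=0: DEC 4 -> ACC=-3 [depth=1]
Event 23 (EXEC): [IRQ1] PC=1: DEC 3 -> ACC=-6 [depth=1]
Event 24 (EXEC): [IRQ1] PC=2: DEC 3 -> ACC=-9 [depth=1]
Event 25 (EXEC): [IRQ1] PC=3: IRET -> resume MAIN at PC=5 (depth now 0) [depth=0]
Event 26 (EXEC): [MAIN] PC=5: DEC 5 -> ACC=-14 [depth=0]
Event 27 (EXEC): [MAIN] PC=6: NOP [depth=0]
Event 28 (EXEC): [MAIN] PC=7: HALT [depth=0]
Max depth observed: 1

Answer: 1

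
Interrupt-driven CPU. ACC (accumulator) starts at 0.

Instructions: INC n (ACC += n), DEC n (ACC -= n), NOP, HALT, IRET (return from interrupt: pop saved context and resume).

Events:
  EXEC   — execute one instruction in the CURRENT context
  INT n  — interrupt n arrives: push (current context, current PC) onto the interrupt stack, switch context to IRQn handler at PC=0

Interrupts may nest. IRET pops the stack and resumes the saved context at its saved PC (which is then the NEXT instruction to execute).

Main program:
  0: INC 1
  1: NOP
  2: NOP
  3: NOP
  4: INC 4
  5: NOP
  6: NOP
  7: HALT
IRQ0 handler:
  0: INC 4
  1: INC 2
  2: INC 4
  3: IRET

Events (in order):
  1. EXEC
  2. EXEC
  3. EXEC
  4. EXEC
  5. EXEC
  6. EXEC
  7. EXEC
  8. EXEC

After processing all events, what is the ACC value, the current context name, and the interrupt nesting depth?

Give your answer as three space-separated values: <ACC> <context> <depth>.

Answer: 5 MAIN 0

Derivation:
Event 1 (EXEC): [MAIN] PC=0: INC 1 -> ACC=1
Event 2 (EXEC): [MAIN] PC=1: NOP
Event 3 (EXEC): [MAIN] PC=2: NOP
Event 4 (EXEC): [MAIN] PC=3: NOP
Event 5 (EXEC): [MAIN] PC=4: INC 4 -> ACC=5
Event 6 (EXEC): [MAIN] PC=5: NOP
Event 7 (EXEC): [MAIN] PC=6: NOP
Event 8 (EXEC): [MAIN] PC=7: HALT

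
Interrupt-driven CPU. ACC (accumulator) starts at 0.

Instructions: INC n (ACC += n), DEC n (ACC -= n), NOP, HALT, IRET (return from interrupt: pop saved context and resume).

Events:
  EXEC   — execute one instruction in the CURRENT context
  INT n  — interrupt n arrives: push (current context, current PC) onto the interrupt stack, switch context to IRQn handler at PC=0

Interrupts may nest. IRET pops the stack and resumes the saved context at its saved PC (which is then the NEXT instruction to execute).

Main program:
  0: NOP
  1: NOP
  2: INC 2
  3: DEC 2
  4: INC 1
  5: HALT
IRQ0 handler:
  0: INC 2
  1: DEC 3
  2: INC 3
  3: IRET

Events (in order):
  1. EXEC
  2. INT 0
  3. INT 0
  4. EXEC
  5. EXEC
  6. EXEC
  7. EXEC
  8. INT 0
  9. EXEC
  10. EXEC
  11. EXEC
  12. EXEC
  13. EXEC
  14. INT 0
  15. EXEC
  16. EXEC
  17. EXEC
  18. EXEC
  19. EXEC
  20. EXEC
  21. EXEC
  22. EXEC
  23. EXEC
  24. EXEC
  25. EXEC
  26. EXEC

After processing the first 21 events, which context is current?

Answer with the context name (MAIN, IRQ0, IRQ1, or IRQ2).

Event 1 (EXEC): [MAIN] PC=0: NOP
Event 2 (INT 0): INT 0 arrives: push (MAIN, PC=1), enter IRQ0 at PC=0 (depth now 1)
Event 3 (INT 0): INT 0 arrives: push (IRQ0, PC=0), enter IRQ0 at PC=0 (depth now 2)
Event 4 (EXEC): [IRQ0] PC=0: INC 2 -> ACC=2
Event 5 (EXEC): [IRQ0] PC=1: DEC 3 -> ACC=-1
Event 6 (EXEC): [IRQ0] PC=2: INC 3 -> ACC=2
Event 7 (EXEC): [IRQ0] PC=3: IRET -> resume IRQ0 at PC=0 (depth now 1)
Event 8 (INT 0): INT 0 arrives: push (IRQ0, PC=0), enter IRQ0 at PC=0 (depth now 2)
Event 9 (EXEC): [IRQ0] PC=0: INC 2 -> ACC=4
Event 10 (EXEC): [IRQ0] PC=1: DEC 3 -> ACC=1
Event 11 (EXEC): [IRQ0] PC=2: INC 3 -> ACC=4
Event 12 (EXEC): [IRQ0] PC=3: IRET -> resume IRQ0 at PC=0 (depth now 1)
Event 13 (EXEC): [IRQ0] PC=0: INC 2 -> ACC=6
Event 14 (INT 0): INT 0 arrives: push (IRQ0, PC=1), enter IRQ0 at PC=0 (depth now 2)
Event 15 (EXEC): [IRQ0] PC=0: INC 2 -> ACC=8
Event 16 (EXEC): [IRQ0] PC=1: DEC 3 -> ACC=5
Event 17 (EXEC): [IRQ0] PC=2: INC 3 -> ACC=8
Event 18 (EXEC): [IRQ0] PC=3: IRET -> resume IRQ0 at PC=1 (depth now 1)
Event 19 (EXEC): [IRQ0] PC=1: DEC 3 -> ACC=5
Event 20 (EXEC): [IRQ0] PC=2: INC 3 -> ACC=8
Event 21 (EXEC): [IRQ0] PC=3: IRET -> resume MAIN at PC=1 (depth now 0)

Answer: MAIN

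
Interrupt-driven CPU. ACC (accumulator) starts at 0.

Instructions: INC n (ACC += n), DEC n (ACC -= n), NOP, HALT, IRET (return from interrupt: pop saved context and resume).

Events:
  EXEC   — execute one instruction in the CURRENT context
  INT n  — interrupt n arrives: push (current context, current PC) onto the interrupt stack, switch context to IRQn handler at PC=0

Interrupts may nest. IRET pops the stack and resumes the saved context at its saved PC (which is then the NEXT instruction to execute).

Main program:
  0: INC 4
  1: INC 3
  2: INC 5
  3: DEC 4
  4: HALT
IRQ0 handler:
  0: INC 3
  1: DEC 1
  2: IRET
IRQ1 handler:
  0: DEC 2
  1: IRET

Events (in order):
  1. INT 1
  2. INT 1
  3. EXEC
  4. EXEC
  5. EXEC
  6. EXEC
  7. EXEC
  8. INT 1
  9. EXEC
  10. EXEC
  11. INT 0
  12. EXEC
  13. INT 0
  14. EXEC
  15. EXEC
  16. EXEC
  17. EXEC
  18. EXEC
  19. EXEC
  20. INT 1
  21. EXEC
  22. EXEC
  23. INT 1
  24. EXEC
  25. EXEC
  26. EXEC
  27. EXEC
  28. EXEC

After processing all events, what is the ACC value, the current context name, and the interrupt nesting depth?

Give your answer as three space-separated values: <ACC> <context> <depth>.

Event 1 (INT 1): INT 1 arrives: push (MAIN, PC=0), enter IRQ1 at PC=0 (depth now 1)
Event 2 (INT 1): INT 1 arrives: push (IRQ1, PC=0), enter IRQ1 at PC=0 (depth now 2)
Event 3 (EXEC): [IRQ1] PC=0: DEC 2 -> ACC=-2
Event 4 (EXEC): [IRQ1] PC=1: IRET -> resume IRQ1 at PC=0 (depth now 1)
Event 5 (EXEC): [IRQ1] PC=0: DEC 2 -> ACC=-4
Event 6 (EXEC): [IRQ1] PC=1: IRET -> resume MAIN at PC=0 (depth now 0)
Event 7 (EXEC): [MAIN] PC=0: INC 4 -> ACC=0
Event 8 (INT 1): INT 1 arrives: push (MAIN, PC=1), enter IRQ1 at PC=0 (depth now 1)
Event 9 (EXEC): [IRQ1] PC=0: DEC 2 -> ACC=-2
Event 10 (EXEC): [IRQ1] PC=1: IRET -> resume MAIN at PC=1 (depth now 0)
Event 11 (INT 0): INT 0 arrives: push (MAIN, PC=1), enter IRQ0 at PC=0 (depth now 1)
Event 12 (EXEC): [IRQ0] PC=0: INC 3 -> ACC=1
Event 13 (INT 0): INT 0 arrives: push (IRQ0, PC=1), enter IRQ0 at PC=0 (depth now 2)
Event 14 (EXEC): [IRQ0] PC=0: INC 3 -> ACC=4
Event 15 (EXEC): [IRQ0] PC=1: DEC 1 -> ACC=3
Event 16 (EXEC): [IRQ0] PC=2: IRET -> resume IRQ0 at PC=1 (depth now 1)
Event 17 (EXEC): [IRQ0] PC=1: DEC 1 -> ACC=2
Event 18 (EXEC): [IRQ0] PC=2: IRET -> resume MAIN at PC=1 (depth now 0)
Event 19 (EXEC): [MAIN] PC=1: INC 3 -> ACC=5
Event 20 (INT 1): INT 1 arrives: push (MAIN, PC=2), enter IRQ1 at PC=0 (depth now 1)
Event 21 (EXEC): [IRQ1] PC=0: DEC 2 -> ACC=3
Event 22 (EXEC): [IRQ1] PC=1: IRET -> resume MAIN at PC=2 (depth now 0)
Event 23 (INT 1): INT 1 arrives: push (MAIN, PC=2), enter IRQ1 at PC=0 (depth now 1)
Event 24 (EXEC): [IRQ1] PC=0: DEC 2 -> ACC=1
Event 25 (EXEC): [IRQ1] PC=1: IRET -> resume MAIN at PC=2 (depth now 0)
Event 26 (EXEC): [MAIN] PC=2: INC 5 -> ACC=6
Event 27 (EXEC): [MAIN] PC=3: DEC 4 -> ACC=2
Event 28 (EXEC): [MAIN] PC=4: HALT

Answer: 2 MAIN 0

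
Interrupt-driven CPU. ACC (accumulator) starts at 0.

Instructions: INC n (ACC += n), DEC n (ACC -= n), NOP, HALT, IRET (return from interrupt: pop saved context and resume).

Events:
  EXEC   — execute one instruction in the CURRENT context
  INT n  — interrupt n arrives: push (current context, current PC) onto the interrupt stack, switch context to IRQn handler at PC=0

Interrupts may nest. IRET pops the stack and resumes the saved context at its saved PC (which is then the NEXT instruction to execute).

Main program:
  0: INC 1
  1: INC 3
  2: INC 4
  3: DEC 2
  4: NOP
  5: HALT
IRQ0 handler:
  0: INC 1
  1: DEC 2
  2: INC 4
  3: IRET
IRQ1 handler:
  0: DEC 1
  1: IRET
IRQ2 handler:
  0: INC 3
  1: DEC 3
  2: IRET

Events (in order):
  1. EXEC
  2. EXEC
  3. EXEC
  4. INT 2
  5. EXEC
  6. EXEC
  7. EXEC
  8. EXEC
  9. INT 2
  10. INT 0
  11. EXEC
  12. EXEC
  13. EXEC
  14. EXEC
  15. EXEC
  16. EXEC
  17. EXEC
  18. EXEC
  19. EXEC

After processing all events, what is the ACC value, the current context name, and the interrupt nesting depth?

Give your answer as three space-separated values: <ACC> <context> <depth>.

Event 1 (EXEC): [MAIN] PC=0: INC 1 -> ACC=1
Event 2 (EXEC): [MAIN] PC=1: INC 3 -> ACC=4
Event 3 (EXEC): [MAIN] PC=2: INC 4 -> ACC=8
Event 4 (INT 2): INT 2 arrives: push (MAIN, PC=3), enter IRQ2 at PC=0 (depth now 1)
Event 5 (EXEC): [IRQ2] PC=0: INC 3 -> ACC=11
Event 6 (EXEC): [IRQ2] PC=1: DEC 3 -> ACC=8
Event 7 (EXEC): [IRQ2] PC=2: IRET -> resume MAIN at PC=3 (depth now 0)
Event 8 (EXEC): [MAIN] PC=3: DEC 2 -> ACC=6
Event 9 (INT 2): INT 2 arrives: push (MAIN, PC=4), enter IRQ2 at PC=0 (depth now 1)
Event 10 (INT 0): INT 0 arrives: push (IRQ2, PC=0), enter IRQ0 at PC=0 (depth now 2)
Event 11 (EXEC): [IRQ0] PC=0: INC 1 -> ACC=7
Event 12 (EXEC): [IRQ0] PC=1: DEC 2 -> ACC=5
Event 13 (EXEC): [IRQ0] PC=2: INC 4 -> ACC=9
Event 14 (EXEC): [IRQ0] PC=3: IRET -> resume IRQ2 at PC=0 (depth now 1)
Event 15 (EXEC): [IRQ2] PC=0: INC 3 -> ACC=12
Event 16 (EXEC): [IRQ2] PC=1: DEC 3 -> ACC=9
Event 17 (EXEC): [IRQ2] PC=2: IRET -> resume MAIN at PC=4 (depth now 0)
Event 18 (EXEC): [MAIN] PC=4: NOP
Event 19 (EXEC): [MAIN] PC=5: HALT

Answer: 9 MAIN 0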